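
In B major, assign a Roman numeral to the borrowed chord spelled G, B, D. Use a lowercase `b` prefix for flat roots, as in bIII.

bVI

In B major scale degree 6 is G#; G is its lowered form, from B minor. The diatonic chord on degree 6 would be G#m (vi), but G–B–D is the major chord from B minor. As a borrowed chord it is labeled bVI.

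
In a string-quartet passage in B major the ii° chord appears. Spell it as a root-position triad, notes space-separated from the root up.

C# E G

The root, C#, is scale degree 2 — the same note in B major and B minor; only the chord quality changes. Building the diminished chord from the parallel minor on C#: C#–E–G.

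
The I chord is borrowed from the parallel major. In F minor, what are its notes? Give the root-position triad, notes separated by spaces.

The root, F, is scale degree 1 — the same note in F minor and F major; only the chord quality changes. In F major the chord on F is F–A–C.

F A C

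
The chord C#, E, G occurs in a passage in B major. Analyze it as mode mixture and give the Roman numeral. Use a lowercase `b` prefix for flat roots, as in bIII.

ii°

The root C# is the diatonic 2nd degree of B major; the borrowing shows in the chord quality. C#–E–G is a diminished chord — the form found in B minor, not the diatonic ii (C#m). Borrowed into B major it is written ii°.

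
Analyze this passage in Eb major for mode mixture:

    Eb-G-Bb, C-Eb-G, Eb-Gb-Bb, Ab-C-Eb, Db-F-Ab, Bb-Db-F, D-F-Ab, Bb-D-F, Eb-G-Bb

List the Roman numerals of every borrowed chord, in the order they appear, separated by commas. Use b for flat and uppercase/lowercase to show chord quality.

i, bVII, v

In Eb major the diatonic chords are Eb, Fm, Gm, Ab, Bb, Cm, Ddim. Eb–G–Bb = Eb, C–Eb–G = Cm, Ab–C–Eb = Ab, D–F–Ab = Ddim and Bb–D–F = Bb are all diatonic. Eb–Gb–Bb is not: scale degree 1 in Eb major carries Eb (I). In Eb minor the chord on that degree is Ebm, so here it functions as i, borrowed from the parallel minor. But Db–F–Ab is foreign: the diatonic vii° on degree 7 is Ddim, whereas Db comes from Eb minor. It is labeled bVII. Bb–Db–F is not: scale degree 5 in Eb major carries Bb (V). In Eb minor the chord on that degree is Bbm, so here it functions as v, borrowed from the parallel minor.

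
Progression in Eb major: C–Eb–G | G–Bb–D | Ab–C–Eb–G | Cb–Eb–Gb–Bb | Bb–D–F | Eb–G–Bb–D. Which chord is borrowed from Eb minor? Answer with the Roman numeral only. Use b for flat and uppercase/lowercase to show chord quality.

The diatonic triads in Eb major are Eb, Fm, Gm, Ab, Bb, Cm, Ddim. Of the given chords, C–Eb–G = Cm, G–Bb–D = Gm, Ab–C–Eb–G = Abmaj7, Bb–D–F = Bb and Eb–G–Bb–D = Ebmaj7 are diatonic. But Cb–Eb–Gb–Bb is foreign: the diatonic vi on degree 6 is Cm, whereas Cbmaj7 comes from Eb minor. It is labeled bVImaj7.

bVImaj7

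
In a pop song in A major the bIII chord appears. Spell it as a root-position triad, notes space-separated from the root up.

The root of bIII is the lowered 3rd degree: C# becomes C. In A minor the chord on C is C–E–G.

C E G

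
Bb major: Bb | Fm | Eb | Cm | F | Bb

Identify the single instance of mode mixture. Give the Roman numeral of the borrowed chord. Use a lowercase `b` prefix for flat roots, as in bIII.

v

In Bb major the diatonic chords are Bb, Cm, Dm, Eb, F, Gm, Adim. Of the given chords, Bb, Eb, Cm and F are diatonic. Fm (F–Ab–C) doesn't fit — on degree 5 Bb major would have F (V). Fm is the degree-5 chord of Bb minor, so it is the borrowed v.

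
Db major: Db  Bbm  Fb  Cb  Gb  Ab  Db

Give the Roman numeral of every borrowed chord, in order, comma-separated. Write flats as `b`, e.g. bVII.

The diatonic triads in Db major are Db, Ebm, Fm, Gb, Ab, Bbm, Cdim. Db, Bbm, Gb and Ab are all diatonic. But Fb (Fb–Ab–Cb) is foreign: the diatonic iii on degree 3 is Fm, whereas Fb comes from Db minor. It is labeled bIII. Cb (Cb–Eb–Gb) doesn't fit — on degree 7 Db major would have Cdim (vii°). Cb is the degree-7 chord of Db minor, so it is the borrowed bVII.

bIII, bVII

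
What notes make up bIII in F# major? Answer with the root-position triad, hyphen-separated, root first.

A-C#-E

bIII is built on the lowered scale degree 3. In F# major degree 3 is A#; lowered it becomes A. Stacking thirds in F# minor on A gives A–C#–E.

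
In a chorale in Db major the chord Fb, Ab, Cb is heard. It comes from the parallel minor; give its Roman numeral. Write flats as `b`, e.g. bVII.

Fb is the lowered form of scale degree 3 in Db major (the diatonic degree 3 is F). Diatonically Db major has Fm (iii) on that degree; Fb–Ab–Cb is instead the major chord native to Db minor, so it takes the label bIII.

bIII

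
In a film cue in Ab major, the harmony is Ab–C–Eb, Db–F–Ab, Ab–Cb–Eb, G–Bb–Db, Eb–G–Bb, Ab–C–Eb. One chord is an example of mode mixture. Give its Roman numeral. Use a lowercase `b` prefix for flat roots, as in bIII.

i

In Ab major the diatonic chords are Ab, Bbm, Cm, Db, Eb, Fm, Gdim. Ab–C–Eb = Ab, Db–F–Ab = Db, G–Bb–Db = Gdim and Eb–G–Bb = Eb are all diatonic. But Ab–Cb–Eb is foreign: the diatonic I on degree 1 is Ab, whereas Abm comes from Ab minor. It is labeled i.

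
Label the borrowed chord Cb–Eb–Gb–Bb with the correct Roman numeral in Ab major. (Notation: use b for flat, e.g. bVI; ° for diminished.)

bIIImaj7

The root Cb is the lowered 3rd scale degree — diatonically Ab major has C there. Cb–Eb–Gb–Bb is a major-seventh chord — the form found in Ab minor, not the diatonic iii (Cm). Borrowed into Ab major it is written bIIImaj7.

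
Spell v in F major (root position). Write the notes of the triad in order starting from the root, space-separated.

The root, C, is scale degree 5 — the same note in F major and F minor; only the chord quality changes. In F minor the chord on C is C–Eb–G.

C Eb G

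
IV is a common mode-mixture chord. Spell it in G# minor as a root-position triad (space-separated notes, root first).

The root, C#, is scale degree 4 — the same note in G# minor and G# major; only the chord quality changes. Building the major chord from the parallel major on C#: C#–E#–G#.

C# E# G#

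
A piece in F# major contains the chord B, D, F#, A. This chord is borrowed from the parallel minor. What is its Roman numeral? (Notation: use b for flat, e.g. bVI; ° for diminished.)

B is scale degree 4 in F# major. The diatonic chord on degree 4 would be B (IV), but B–D–F#–A is the minor-seventh chord from F# minor. As a borrowed chord it is labeled iv7.

iv7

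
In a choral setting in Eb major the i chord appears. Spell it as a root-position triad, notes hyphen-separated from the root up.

i is built on scale degree 1, which is Eb in both Eb major and its parallel. Building the minor chord from the parallel minor on Eb: Eb–Gb–Bb.

Eb-Gb-Bb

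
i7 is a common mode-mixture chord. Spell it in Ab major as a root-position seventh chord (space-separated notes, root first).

Ab Cb Eb Gb

The root, Ab, is scale degree 1 — the same note in Ab major and Ab minor; only the chord quality changes. Stacking thirds in Ab minor on Ab gives Ab–Cb–Eb–Gb.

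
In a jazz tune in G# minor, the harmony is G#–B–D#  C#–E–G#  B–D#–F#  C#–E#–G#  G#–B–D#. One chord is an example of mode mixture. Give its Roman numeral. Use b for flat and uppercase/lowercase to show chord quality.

IV

The diatonic triads in G# minor (with V from harmonic minor) are G#m, A#dim, B, C#m, D#, E, F#. G#–B–D# = G#m, C#–E–G# = C#m and B–D#–F# = B are all diatonic. But C#–E#–G# is foreign: the diatonic iv on degree 4 is C#m, whereas C# comes from G# major. It is labeled IV.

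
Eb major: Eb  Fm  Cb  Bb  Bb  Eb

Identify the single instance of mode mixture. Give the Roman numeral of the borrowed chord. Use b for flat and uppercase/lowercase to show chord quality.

bVI

The diatonic triads in Eb major are Eb, Fm, Gm, Ab, Bb, Cm, Ddim. Of the given chords, Eb, Fm and Bb are diatonic. But Cb (Cb–Eb–Gb) is foreign: the diatonic vi on degree 6 is Cm, whereas Cb comes from Eb minor. It is labeled bVI.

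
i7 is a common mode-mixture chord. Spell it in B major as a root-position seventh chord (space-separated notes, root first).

i7 is built on scale degree 1, which is B in both B major and its parallel. Stacking thirds in B minor on B gives B–D–F#–A.

B D F# A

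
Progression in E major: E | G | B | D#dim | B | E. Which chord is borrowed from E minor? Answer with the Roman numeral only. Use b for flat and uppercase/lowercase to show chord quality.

E major has the diatonic set E, F#m, G#m, A, B, C#m, D#dim. E, B and D#dim are all diatonic. But G (G–B–D) is foreign: the diatonic iii on degree 3 is G#m, whereas G comes from E minor. It is labeled bIII.

bIII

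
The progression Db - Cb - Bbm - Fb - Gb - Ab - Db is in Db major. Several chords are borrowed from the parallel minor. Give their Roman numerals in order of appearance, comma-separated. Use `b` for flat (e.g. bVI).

In Db major the diatonic chords are Db, Ebm, Fm, Gb, Ab, Bbm, Cdim. Db, Bbm, Gb and Ab are all diatonic. But Cb (Cb–Eb–Gb) is foreign: the diatonic vii° on degree 7 is Cdim, whereas Cb comes from Db minor. It is labeled bVII. Fb (Fb–Ab–Cb) is not: scale degree 3 in Db major carries Fm (iii). In Db minor the chord on that degree is Fb, so here it functions as bIII, borrowed from the parallel minor.

bVII, bIII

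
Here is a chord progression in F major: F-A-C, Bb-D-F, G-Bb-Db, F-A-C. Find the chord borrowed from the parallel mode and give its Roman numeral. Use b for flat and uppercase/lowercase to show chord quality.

F major has the diatonic set F, Gm, Am, Bb, C, Dm, Edim. Of the given chords, F–A–C = F and Bb–D–F = Bb are diatonic. But G–Bb–Db is foreign: the diatonic ii on degree 2 is Gm, whereas Gdim comes from F minor. It is labeled ii°.

ii°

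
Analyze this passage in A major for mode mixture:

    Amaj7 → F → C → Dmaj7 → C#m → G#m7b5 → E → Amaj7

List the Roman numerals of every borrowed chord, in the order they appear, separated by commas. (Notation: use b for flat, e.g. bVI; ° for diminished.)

bVI, bIII

A major has the diatonic set A, Bm, C#m, D, E, F#m, G#dim. Amaj7, Dmaj7, C#m, G#m7b5 and E are all diatonic. F (F–A–C) is not: scale degree 6 in A major carries F#m (vi). In A minor the chord on that degree is F, so here it functions as bVI, borrowed from the parallel minor. But C (C–E–G) is foreign: the diatonic iii on degree 3 is C#m, whereas C comes from A minor. It is labeled bIII.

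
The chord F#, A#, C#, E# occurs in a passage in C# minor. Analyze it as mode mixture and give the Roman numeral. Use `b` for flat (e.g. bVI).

The root F# is the diatonic 4th degree of C# minor; the borrowing shows in the chord quality. F#–A#–C#–E# is a major-seventh chord — the form found in C# major, not the diatonic iv (F#m). Borrowed into C# minor it is written IVmaj7.

IVmaj7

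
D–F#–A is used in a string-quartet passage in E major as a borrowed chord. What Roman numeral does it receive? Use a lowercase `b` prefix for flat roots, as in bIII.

bVII

In E major scale degree 7 is D#; D is its lowered form, from E minor. The diatonic chord on degree 7 would be D#dim (vii°), but D–F#–A is the major chord from E minor. As a borrowed chord it is labeled bVII.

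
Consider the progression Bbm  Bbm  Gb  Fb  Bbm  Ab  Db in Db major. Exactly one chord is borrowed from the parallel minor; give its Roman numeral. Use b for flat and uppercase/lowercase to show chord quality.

In Db major the diatonic chords are Db, Ebm, Fm, Gb, Ab, Bbm, Cdim. Bbm, Gb, Ab and Db all belong to that set. Fb (Fb–Ab–Cb) doesn't fit — on degree 3 Db major would have Fm (iii). Fb is the degree-3 chord of Db minor, so it is the borrowed bIII.

bIII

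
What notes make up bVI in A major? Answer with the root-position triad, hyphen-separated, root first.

F-A-C

bVI is built on the lowered scale degree 6. In A major degree 6 is F#; lowered it becomes F. Building the major chord from the parallel minor on F: F–A–C.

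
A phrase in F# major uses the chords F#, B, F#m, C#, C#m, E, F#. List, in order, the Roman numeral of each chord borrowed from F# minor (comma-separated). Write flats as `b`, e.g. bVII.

F# major has the diatonic set F#, G#m, A#m, B, C#, D#m, E#dim. Of the given chords, F#, B and C# are diatonic. F#m (F#–A–C#) doesn't fit — on degree 1 F# major would have F# (I). F#m is the degree-1 chord of F# minor, so it is the borrowed i. But C#m (C#–E–G#) is foreign: the diatonic V on degree 5 is C#, whereas C#m comes from F# minor. It is labeled v. E (E–G#–B) is not: scale degree 7 in F# major carries E#dim (vii°). In F# minor the chord on that degree is E, so here it functions as bVII, borrowed from the parallel minor.

i, v, bVII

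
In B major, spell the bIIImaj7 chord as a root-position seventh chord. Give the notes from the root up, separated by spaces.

Scale degree 3 in B major is D#. bIIImaj7 uses the lowered form, D, taken from B minor. Stacking thirds in B minor on D gives D–F#–A–C#.

D F# A C#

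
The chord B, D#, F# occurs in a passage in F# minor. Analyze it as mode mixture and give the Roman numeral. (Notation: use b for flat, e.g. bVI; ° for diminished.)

The root B is the diatonic 4th degree of F# minor; the borrowing shows in the chord quality. The diatonic chord on degree 4 would be Bm (iv), but B–D#–F# is the major chord from F# major. As a borrowed chord it is labeled IV.

IV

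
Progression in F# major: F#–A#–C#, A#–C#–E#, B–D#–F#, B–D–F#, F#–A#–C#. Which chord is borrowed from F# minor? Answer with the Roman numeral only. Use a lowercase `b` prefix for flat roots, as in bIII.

F# major has the diatonic set F#, G#m, A#m, B, C#, D#m, E#dim. F#–A#–C# = F#, A#–C#–E# = A#m and B–D#–F# = B all belong to that set. B–D–F# is not: scale degree 4 in F# major carries B (IV). In F# minor the chord on that degree is Bm, so here it functions as iv, borrowed from the parallel minor.

iv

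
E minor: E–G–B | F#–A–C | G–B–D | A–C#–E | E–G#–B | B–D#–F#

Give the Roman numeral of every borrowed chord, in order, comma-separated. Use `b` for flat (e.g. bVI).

IV, I

E minor has the diatonic set Em, F#dim, G, Am, B, C, D (with V from harmonic minor). E–G–B = Em, F#–A–C = F#dim, G–B–D = G and B–D#–F# = B all belong to that set. But A–C#–E is foreign: the diatonic iv on degree 4 is Am, whereas A comes from E major. It is labeled IV. E–G#–B doesn't fit — on degree 1 E minor would have Em (i). E is the degree-1 chord of E major, so it is the borrowed I.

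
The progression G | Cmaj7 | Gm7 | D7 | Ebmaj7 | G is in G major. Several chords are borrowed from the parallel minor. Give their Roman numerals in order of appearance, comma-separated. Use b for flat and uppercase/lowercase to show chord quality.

i7, bVImaj7

The diatonic triads in G major are G, Am, Bm, C, D, Em, F#dim. G, Cmaj7 and D7 are all diatonic. Gm7 (G–Bb–D–F) doesn't fit — on degree 1 G major would have G (I). Gm7 is the degree-1 chord of G minor, so it is the borrowed i7. Ebmaj7 (Eb–G–Bb–D) is not: scale degree 6 in G major carries Em (vi). In G minor the chord on that degree is Ebmaj7, so here it functions as bVImaj7, borrowed from the parallel minor.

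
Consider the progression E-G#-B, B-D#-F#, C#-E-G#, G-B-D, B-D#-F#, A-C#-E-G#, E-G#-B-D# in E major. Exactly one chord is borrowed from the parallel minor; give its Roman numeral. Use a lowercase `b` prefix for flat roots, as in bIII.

bIII

E major has the diatonic set E, F#m, G#m, A, B, C#m, D#dim. E–G#–B = E, B–D#–F# = B, C#–E–G# = C#m, A–C#–E–G# = Amaj7 and E–G#–B–D# = Emaj7 all belong to that set. But G–B–D is foreign: the diatonic iii on degree 3 is G#m, whereas G comes from E minor. It is labeled bIII.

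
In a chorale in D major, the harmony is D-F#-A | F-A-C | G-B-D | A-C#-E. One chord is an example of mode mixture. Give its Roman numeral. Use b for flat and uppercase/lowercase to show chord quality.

bIII

In D major the diatonic chords are D, Em, F#m, G, A, Bm, C#dim. Of the given chords, D–F#–A = D, G–B–D = G and A–C#–E = A are diatonic. But F–A–C is foreign: the diatonic iii on degree 3 is F#m, whereas F comes from D minor. It is labeled bIII.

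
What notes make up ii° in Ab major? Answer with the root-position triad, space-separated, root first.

Bb Db Fb

The root, Bb, is scale degree 2 — the same note in Ab major and Ab minor; only the chord quality changes. Stacking thirds in Ab minor on Bb gives Bb–Db–Fb.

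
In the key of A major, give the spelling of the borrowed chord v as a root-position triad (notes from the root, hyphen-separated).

E-G-B

v is built on scale degree 5, which is E in both A major and its parallel. Building the minor chord from the parallel minor on E: E–G–B.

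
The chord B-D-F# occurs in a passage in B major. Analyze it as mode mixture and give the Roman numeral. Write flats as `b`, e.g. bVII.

i

B is scale degree 1 in B major. Diatonically B major has B (I) on that degree; B–D–F# is instead the minor chord native to B minor, so it takes the label i.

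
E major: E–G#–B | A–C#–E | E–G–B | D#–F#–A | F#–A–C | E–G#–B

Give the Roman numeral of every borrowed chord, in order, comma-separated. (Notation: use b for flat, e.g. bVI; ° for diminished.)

i, ii°

E major has the diatonic set E, F#m, G#m, A, B, C#m, D#dim. E–G#–B = E, A–C#–E = A and D#–F#–A = D#dim are all diatonic. E–G–B is not: scale degree 1 in E major carries E (I). In E minor the chord on that degree is Em, so here it functions as i, borrowed from the parallel minor. F#–A–C doesn't fit — on degree 2 E major would have F#m (ii). F#dim is the degree-2 chord of E minor, so it is the borrowed ii°.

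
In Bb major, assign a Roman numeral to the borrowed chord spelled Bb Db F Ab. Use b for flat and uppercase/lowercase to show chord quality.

The root Bb is the diatonic 1st degree of Bb major; the borrowing shows in the chord quality. Bb–Db–F–Ab is a minor-seventh chord — the form found in Bb minor, not the diatonic I (Bb). Borrowed into Bb major it is written i7.

i7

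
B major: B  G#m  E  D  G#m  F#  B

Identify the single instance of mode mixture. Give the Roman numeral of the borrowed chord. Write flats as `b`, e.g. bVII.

In B major the diatonic chords are B, C#m, D#m, E, F#, G#m, A#dim. B, G#m, E and F# all belong to that set. D (D–F#–A) doesn't fit — on degree 3 B major would have D#m (iii). D is the degree-3 chord of B minor, so it is the borrowed bIII.

bIII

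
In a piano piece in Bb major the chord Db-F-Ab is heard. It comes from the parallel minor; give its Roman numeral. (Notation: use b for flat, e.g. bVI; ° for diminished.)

bIII

The root Db is the lowered 3rd scale degree — diatonically Bb major has D there. Db–F–Ab is a major chord — the form found in Bb minor, not the diatonic iii (Dm). Borrowed into Bb major it is written bIII.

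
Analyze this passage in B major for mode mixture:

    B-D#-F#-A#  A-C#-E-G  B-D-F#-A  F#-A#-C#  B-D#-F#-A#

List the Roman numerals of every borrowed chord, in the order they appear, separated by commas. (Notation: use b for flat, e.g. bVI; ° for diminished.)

bVII7, i7

B major has the diatonic set B, C#m, D#m, E, F#, G#m, A#dim. Of the given chords, B–D#–F#–A# = Bmaj7 and F#–A#–C# = F# are diatonic. A–C#–E–G doesn't fit — on degree 7 B major would have A#dim (vii°). A7 is the degree-7 chord of B minor, so it is the borrowed bVII7. But B–D–F#–A is foreign: the diatonic I on degree 1 is B, whereas Bm7 comes from B minor. It is labeled i7.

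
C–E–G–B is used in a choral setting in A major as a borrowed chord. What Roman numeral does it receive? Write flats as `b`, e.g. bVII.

C is the lowered form of scale degree 3 in A major (the diatonic degree 3 is C#). Diatonically A major has C#m (iii) on that degree; C–E–G–B is instead the major-seventh chord native to A minor, so it takes the label bIIImaj7.

bIIImaj7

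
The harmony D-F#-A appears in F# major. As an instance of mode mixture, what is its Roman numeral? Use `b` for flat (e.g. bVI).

bVI

D is the lowered form of scale degree 6 in F# major (the diatonic degree 6 is D#). D–F#–A is a major chord — the form found in F# minor, not the diatonic vi (D#m). Borrowed into F# major it is written bVI.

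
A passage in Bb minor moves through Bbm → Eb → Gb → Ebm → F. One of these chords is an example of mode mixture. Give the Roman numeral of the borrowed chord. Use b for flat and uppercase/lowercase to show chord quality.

IV

In Bb minor (with V from harmonic minor) the diatonic chords are Bbm, Cdim, Db, Ebm, F, Gb, Ab. Bbm, Gb, Ebm and F are all diatonic. But Eb (Eb–G–Bb) is foreign: the diatonic iv on degree 4 is Ebm, whereas Eb comes from Bb major. It is labeled IV.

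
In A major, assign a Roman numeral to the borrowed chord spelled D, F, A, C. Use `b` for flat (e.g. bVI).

The root D is the diatonic 4th degree of A major; the borrowing shows in the chord quality. Diatonically A major has D (IV) on that degree; D–F–A–C is instead the minor-seventh chord native to A minor, so it takes the label iv7.

iv7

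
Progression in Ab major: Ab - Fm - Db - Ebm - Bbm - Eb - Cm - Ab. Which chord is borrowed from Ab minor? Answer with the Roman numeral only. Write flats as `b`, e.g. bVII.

In Ab major the diatonic chords are Ab, Bbm, Cm, Db, Eb, Fm, Gdim. Of the given chords, Ab, Fm, Db, Bbm, Eb and Cm are diatonic. But Ebm (Eb–Gb–Bb) is foreign: the diatonic V on degree 5 is Eb, whereas Ebm comes from Ab minor. It is labeled v.

v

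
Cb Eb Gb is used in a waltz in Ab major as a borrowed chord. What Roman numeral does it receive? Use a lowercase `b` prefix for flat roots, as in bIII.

In Ab major scale degree 3 is C; Cb is its lowered form, from Ab minor. The diatonic chord on degree 3 would be Cm (iii), but Cb–Eb–Gb is the major chord from Ab minor. As a borrowed chord it is labeled bIII.

bIII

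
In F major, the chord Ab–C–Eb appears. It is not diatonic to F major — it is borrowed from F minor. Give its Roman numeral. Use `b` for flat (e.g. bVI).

bIII

The root Ab is the lowered 3rd scale degree — diatonically F major has A there. The diatonic chord on degree 3 would be Am (iii), but Ab–C–Eb is the major chord from F minor. As a borrowed chord it is labeled bIII.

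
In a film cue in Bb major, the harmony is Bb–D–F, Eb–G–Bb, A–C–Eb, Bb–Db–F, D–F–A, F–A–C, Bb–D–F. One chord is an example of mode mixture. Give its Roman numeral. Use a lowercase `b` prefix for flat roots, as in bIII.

The diatonic triads in Bb major are Bb, Cm, Dm, Eb, F, Gm, Adim. Bb–D–F = Bb, Eb–G–Bb = Eb, A–C–Eb = Adim, D–F–A = Dm and F–A–C = F are all diatonic. Bb–Db–F is not: scale degree 1 in Bb major carries Bb (I). In Bb minor the chord on that degree is Bbm, so here it functions as i, borrowed from the parallel minor.

i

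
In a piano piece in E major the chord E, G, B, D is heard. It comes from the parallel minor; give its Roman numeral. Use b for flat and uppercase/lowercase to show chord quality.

i7

E is scale degree 1 in E major. The diatonic chord on degree 1 would be E (I), but E–G–B–D is the minor-seventh chord from E minor. As a borrowed chord it is labeled i7.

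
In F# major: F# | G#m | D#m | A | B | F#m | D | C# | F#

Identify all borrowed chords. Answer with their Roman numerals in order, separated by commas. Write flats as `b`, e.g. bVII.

bIII, i, bVI

The diatonic triads in F# major are F#, G#m, A#m, B, C#, D#m, E#dim. Of the given chords, F#, G#m, D#m, B and C# are diatonic. But A (A–C#–E) is foreign: the diatonic iii on degree 3 is A#m, whereas A comes from F# minor. It is labeled bIII. But F#m (F#–A–C#) is foreign: the diatonic I on degree 1 is F#, whereas F#m comes from F# minor. It is labeled i. D (D–F#–A) is not: scale degree 6 in F# major carries D#m (vi). In F# minor the chord on that degree is D, so here it functions as bVI, borrowed from the parallel minor.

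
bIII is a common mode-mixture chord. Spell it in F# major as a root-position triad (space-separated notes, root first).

The root of bIII is the lowered 3rd degree: A# becomes A. Stacking thirds in F# minor on A gives A–C#–E.

A C# E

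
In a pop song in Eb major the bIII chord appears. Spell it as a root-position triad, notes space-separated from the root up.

The root of bIII is the lowered 3rd degree: G becomes Gb. Stacking thirds in Eb minor on Gb gives Gb–Bb–Db.

Gb Bb Db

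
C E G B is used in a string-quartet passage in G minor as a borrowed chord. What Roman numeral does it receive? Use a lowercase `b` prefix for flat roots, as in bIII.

The root C is the diatonic 4th degree of G minor; the borrowing shows in the chord quality. C–E–G–B is a major-seventh chord — the form found in G major, not the diatonic iv (Cm). Borrowed into G minor it is written IVmaj7.

IVmaj7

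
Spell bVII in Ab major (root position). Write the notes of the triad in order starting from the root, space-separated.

Gb Bb Db

Scale degree 7 in Ab major is G. bVII uses the lowered form, Gb, taken from Ab minor. Building the major chord from the parallel minor on Gb: Gb–Bb–Db.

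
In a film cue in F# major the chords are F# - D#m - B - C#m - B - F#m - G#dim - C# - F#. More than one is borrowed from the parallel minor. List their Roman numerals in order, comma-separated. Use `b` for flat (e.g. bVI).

F# major has the diatonic set F#, G#m, A#m, B, C#, D#m, E#dim. F#, D#m, B and C# all belong to that set. C#m (C#–E–G#) doesn't fit — on degree 5 F# major would have C# (V). C#m is the degree-5 chord of F# minor, so it is the borrowed v. F#m (F#–A–C#) doesn't fit — on degree 1 F# major would have F# (I). F#m is the degree-1 chord of F# minor, so it is the borrowed i. G#dim (G#–B–D) doesn't fit — on degree 2 F# major would have G#m (ii). G#dim is the degree-2 chord of F# minor, so it is the borrowed ii°.

v, i, ii°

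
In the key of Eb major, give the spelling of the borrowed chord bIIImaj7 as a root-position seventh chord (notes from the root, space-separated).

Gb Bb Db F

The root of bIIImaj7 is the lowered 3rd degree: G becomes Gb. Stacking thirds in Eb minor on Gb gives Gb–Bb–Db–F.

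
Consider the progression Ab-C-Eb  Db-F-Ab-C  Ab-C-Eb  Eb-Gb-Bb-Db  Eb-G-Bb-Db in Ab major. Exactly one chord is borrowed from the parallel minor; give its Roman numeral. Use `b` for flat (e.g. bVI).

In Ab major the diatonic chords are Ab, Bbm, Cm, Db, Eb, Fm, Gdim. Ab–C–Eb = Ab, Db–F–Ab–C = Dbmaj7 and Eb–G–Bb–Db = Eb7 all belong to that set. Eb–Gb–Bb–Db is not: scale degree 5 in Ab major carries Eb (V). In Ab minor the chord on that degree is Ebm7, so here it functions as v7, borrowed from the parallel minor.

v7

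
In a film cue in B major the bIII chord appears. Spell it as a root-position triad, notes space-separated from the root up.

The root of bIII is the lowered 3rd degree: D# becomes D. Stacking thirds in B minor on D gives D–F#–A.

D F# A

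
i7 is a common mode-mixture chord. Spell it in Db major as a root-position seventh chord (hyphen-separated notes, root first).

Db-Fb-Ab-Cb

The root, Db, is scale degree 1 — the same note in Db major and Db minor; only the chord quality changes. Building the minor-seventh chord from the parallel minor on Db: Db–Fb–Ab–Cb.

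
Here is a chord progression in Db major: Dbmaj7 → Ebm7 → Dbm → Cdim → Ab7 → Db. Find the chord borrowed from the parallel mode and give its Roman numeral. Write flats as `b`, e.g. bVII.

i

The diatonic triads in Db major are Db, Ebm, Fm, Gb, Ab, Bbm, Cdim. Dbmaj7, Ebm7, Cdim, Ab7 and Db all belong to that set. But Dbm (Db–Fb–Ab) is foreign: the diatonic I on degree 1 is Db, whereas Dbm comes from Db minor. It is labeled i.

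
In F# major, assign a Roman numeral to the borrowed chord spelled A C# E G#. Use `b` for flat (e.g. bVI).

bIIImaj7

A is the lowered form of scale degree 3 in F# major (the diatonic degree 3 is A#). A–C#–E–G# is a major-seventh chord — the form found in F# minor, not the diatonic iii (A#m). Borrowed into F# major it is written bIIImaj7.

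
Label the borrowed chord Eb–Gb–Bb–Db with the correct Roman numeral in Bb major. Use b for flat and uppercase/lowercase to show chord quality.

iv7

The root Eb is the diatonic 4th degree of Bb major; the borrowing shows in the chord quality. Diatonically Bb major has Eb (IV) on that degree; Eb–Gb–Bb–Db is instead the minor-seventh chord native to Bb minor, so it takes the label iv7.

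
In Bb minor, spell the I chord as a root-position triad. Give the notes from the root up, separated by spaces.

Bb D F

The root, Bb, is scale degree 1 — the same note in Bb minor and Bb major; only the chord quality changes. Stacking thirds in Bb major on Bb gives Bb–D–F.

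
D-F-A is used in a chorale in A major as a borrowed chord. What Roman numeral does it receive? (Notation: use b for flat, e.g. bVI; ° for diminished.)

iv

The root D is the diatonic 4th degree of A major; the borrowing shows in the chord quality. Diatonically A major has D (IV) on that degree; D–F–A is instead the minor chord native to A minor, so it takes the label iv.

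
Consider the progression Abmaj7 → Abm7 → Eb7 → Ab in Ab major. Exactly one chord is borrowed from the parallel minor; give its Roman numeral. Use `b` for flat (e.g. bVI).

Ab major has the diatonic set Ab, Bbm, Cm, Db, Eb, Fm, Gdim. Of the given chords, Abmaj7, Eb7 and Ab are diatonic. Abm7 (Ab–Cb–Eb–Gb) doesn't fit — on degree 1 Ab major would have Ab (I). Abm7 is the degree-1 chord of Ab minor, so it is the borrowed i7.

i7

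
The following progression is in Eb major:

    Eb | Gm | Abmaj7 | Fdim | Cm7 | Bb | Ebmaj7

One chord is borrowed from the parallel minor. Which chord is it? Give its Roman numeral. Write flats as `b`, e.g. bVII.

In Eb major the diatonic chords are Eb, Fm, Gm, Ab, Bb, Cm, Ddim. Eb, Gm, Abmaj7, Cm7, Bb and Ebmaj7 all belong to that set. Fdim (F–Ab–Cb) is not: scale degree 2 in Eb major carries Fm (ii). In Eb minor the chord on that degree is Fdim, so here it functions as ii°, borrowed from the parallel minor.

ii°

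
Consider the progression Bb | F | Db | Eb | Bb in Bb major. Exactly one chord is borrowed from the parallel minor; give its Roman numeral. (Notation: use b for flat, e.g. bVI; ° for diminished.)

In Bb major the diatonic chords are Bb, Cm, Dm, Eb, F, Gm, Adim. Bb, F and Eb are all diatonic. But Db (Db–F–Ab) is foreign: the diatonic iii on degree 3 is Dm, whereas Db comes from Bb minor. It is labeled bIII.

bIII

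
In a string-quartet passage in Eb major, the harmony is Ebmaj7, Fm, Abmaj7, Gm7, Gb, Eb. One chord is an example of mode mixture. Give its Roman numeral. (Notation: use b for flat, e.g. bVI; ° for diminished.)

Eb major has the diatonic set Eb, Fm, Gm, Ab, Bb, Cm, Ddim. Ebmaj7, Fm, Abmaj7, Gm7 and Eb are all diatonic. Gb (Gb–Bb–Db) is not: scale degree 3 in Eb major carries Gm (iii). In Eb minor the chord on that degree is Gb, so here it functions as bIII, borrowed from the parallel minor.

bIII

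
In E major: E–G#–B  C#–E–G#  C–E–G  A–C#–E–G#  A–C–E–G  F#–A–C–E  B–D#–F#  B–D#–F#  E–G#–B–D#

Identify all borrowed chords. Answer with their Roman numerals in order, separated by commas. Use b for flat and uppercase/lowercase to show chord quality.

In E major the diatonic chords are E, F#m, G#m, A, B, C#m, D#dim. Of the given chords, E–G#–B = E, C#–E–G# = C#m, A–C#–E–G# = Amaj7, B–D#–F# = B and E–G#–B–D# = Emaj7 are diatonic. C–E–G doesn't fit — on degree 6 E major would have C#m (vi). C is the degree-6 chord of E minor, so it is the borrowed bVI. A–C–E–G doesn't fit — on degree 4 E major would have A (IV). Am7 is the degree-4 chord of E minor, so it is the borrowed iv7. F#–A–C–E is not: scale degree 2 in E major carries F#m (ii). In E minor the chord on that degree is F#m7b5, so here it functions as iiø7, borrowed from the parallel minor.

bVI, iv7, iiø7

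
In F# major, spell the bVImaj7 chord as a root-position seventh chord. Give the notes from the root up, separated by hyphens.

D-F#-A-C#

bVImaj7 is built on the lowered scale degree 6. In F# major degree 6 is D#; lowered it becomes D. Stacking thirds in F# minor on D gives D–F#–A–C#.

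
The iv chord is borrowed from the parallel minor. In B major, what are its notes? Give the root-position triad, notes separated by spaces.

iv is built on scale degree 4, which is E in both B major and its parallel. Building the minor chord from the parallel minor on E: E–G–B.

E G B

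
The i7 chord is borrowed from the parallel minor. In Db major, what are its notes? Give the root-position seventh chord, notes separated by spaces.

The root, Db, is scale degree 1 — the same note in Db major and Db minor; only the chord quality changes. In Db minor the chord on Db is Db–Fb–Ab–Cb.

Db Fb Ab Cb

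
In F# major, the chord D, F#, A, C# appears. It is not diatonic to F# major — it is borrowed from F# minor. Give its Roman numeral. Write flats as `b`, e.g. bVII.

bVImaj7

D is the lowered form of scale degree 6 in F# major (the diatonic degree 6 is D#). D–F#–A–C# is a major-seventh chord — the form found in F# minor, not the diatonic vi (D#m). Borrowed into F# major it is written bVImaj7.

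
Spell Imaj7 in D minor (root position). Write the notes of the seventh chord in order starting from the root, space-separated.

D F# A C#

The root, D, is scale degree 1 — the same note in D minor and D major; only the chord quality changes. In D major the chord on D is D–F#–A–C#.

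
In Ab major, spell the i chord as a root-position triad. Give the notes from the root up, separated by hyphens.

The root, Ab, is scale degree 1 — the same note in Ab major and Ab minor; only the chord quality changes. In Ab minor the chord on Ab is Ab–Cb–Eb.

Ab-Cb-Eb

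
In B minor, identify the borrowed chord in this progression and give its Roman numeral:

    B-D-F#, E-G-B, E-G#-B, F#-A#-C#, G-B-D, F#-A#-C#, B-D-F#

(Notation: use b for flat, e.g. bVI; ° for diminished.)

In B minor (with V from harmonic minor) the diatonic chords are Bm, C#dim, D, Em, F#, G, A. Of the given chords, B–D–F# = Bm, E–G–B = Em, F#–A#–C# = F# and G–B–D = G are diatonic. But E–G#–B is foreign: the diatonic iv on degree 4 is Em, whereas E comes from B major. It is labeled IV.

IV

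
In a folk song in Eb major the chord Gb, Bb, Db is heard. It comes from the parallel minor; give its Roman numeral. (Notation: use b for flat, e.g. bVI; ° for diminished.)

bIII

In Eb major scale degree 3 is G; Gb is its lowered form, from Eb minor. The diatonic chord on degree 3 would be Gm (iii), but Gb–Bb–Db is the major chord from Eb minor. As a borrowed chord it is labeled bIII.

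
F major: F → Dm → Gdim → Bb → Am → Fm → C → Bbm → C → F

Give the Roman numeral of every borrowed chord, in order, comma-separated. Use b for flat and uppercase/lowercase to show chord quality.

ii°, i, iv

In F major the diatonic chords are F, Gm, Am, Bb, C, Dm, Edim. F, Dm, Bb, Am and C are all diatonic. But Gdim (G–Bb–Db) is foreign: the diatonic ii on degree 2 is Gm, whereas Gdim comes from F minor. It is labeled ii°. Fm (F–Ab–C) is not: scale degree 1 in F major carries F (I). In F minor the chord on that degree is Fm, so here it functions as i, borrowed from the parallel minor. But Bbm (Bb–Db–F) is foreign: the diatonic IV on degree 4 is Bb, whereas Bbm comes from F minor. It is labeled iv.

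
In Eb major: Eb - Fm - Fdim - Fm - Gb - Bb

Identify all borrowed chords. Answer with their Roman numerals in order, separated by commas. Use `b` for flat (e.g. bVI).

The diatonic triads in Eb major are Eb, Fm, Gm, Ab, Bb, Cm, Ddim. Of the given chords, Eb, Fm and Bb are diatonic. Fdim (F–Ab–Cb) doesn't fit — on degree 2 Eb major would have Fm (ii). Fdim is the degree-2 chord of Eb minor, so it is the borrowed ii°. Gb (Gb–Bb–Db) doesn't fit — on degree 3 Eb major would have Gm (iii). Gb is the degree-3 chord of Eb minor, so it is the borrowed bIII.

ii°, bIII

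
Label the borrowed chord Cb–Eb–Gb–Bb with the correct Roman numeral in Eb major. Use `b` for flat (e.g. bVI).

bVImaj7

The root Cb is the lowered 6th scale degree — diatonically Eb major has C there. The diatonic chord on degree 6 would be Cm (vi), but Cb–Eb–Gb–Bb is the major-seventh chord from Eb minor. As a borrowed chord it is labeled bVImaj7.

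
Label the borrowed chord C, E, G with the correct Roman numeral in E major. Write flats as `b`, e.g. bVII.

bVI

In E major scale degree 6 is C#; C is its lowered form, from E minor. The diatonic chord on degree 6 would be C#m (vi), but C–E–G is the major chord from E minor. As a borrowed chord it is labeled bVI.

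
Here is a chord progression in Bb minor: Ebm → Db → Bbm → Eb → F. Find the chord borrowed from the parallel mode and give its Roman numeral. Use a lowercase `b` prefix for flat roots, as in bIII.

The diatonic triads in Bb minor (with V from harmonic minor) are Bbm, Cdim, Db, Ebm, F, Gb, Ab. Of the given chords, Ebm, Db, Bbm and F are diatonic. But Eb (Eb–G–Bb) is foreign: the diatonic iv on degree 4 is Ebm, whereas Eb comes from Bb major. It is labeled IV.

IV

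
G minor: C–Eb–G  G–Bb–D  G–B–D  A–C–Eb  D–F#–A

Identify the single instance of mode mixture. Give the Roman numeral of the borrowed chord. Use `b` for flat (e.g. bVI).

I

G minor has the diatonic set Gm, Adim, Bb, Cm, D, Eb, F (with V from harmonic minor). C–Eb–G = Cm, G–Bb–D = Gm, A–C–Eb = Adim and D–F#–A = D are all diatonic. But G–B–D is foreign: the diatonic i on degree 1 is Gm, whereas G comes from G major. It is labeled I.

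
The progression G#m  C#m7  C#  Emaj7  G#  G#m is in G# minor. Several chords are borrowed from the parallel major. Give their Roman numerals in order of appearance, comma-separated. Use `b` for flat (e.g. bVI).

The diatonic triads in G# minor (with V from harmonic minor) are G#m, A#dim, B, C#m, D#, E, F#. G#m, C#m7 and Emaj7 are all diatonic. But C# (C#–E#–G#) is foreign: the diatonic iv on degree 4 is C#m, whereas C# comes from G# major. It is labeled IV. G# (G#–B#–D#) doesn't fit — on degree 1 G# minor would have G#m (i). G# is the degree-1 chord of G# major, so it is the borrowed I.

IV, I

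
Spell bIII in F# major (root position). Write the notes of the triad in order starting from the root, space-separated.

Scale degree 3 in F# major is A#. bIII uses the lowered form, A, taken from F# minor. In F# minor the chord on A is A–C#–E.

A C# E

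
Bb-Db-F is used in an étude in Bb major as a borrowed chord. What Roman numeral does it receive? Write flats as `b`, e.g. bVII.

Bb is scale degree 1 in Bb major. Bb–Db–F is a minor chord — the form found in Bb minor, not the diatonic I (Bb). Borrowed into Bb major it is written i.

i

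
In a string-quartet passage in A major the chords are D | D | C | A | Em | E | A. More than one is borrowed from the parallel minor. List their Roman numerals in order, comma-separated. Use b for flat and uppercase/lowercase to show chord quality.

In A major the diatonic chords are A, Bm, C#m, D, E, F#m, G#dim. Of the given chords, D, A and E are diatonic. But C (C–E–G) is foreign: the diatonic iii on degree 3 is C#m, whereas C comes from A minor. It is labeled bIII. Em (E–G–B) is not: scale degree 5 in A major carries E (V). In A minor the chord on that degree is Em, so here it functions as v, borrowed from the parallel minor.

bIII, v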